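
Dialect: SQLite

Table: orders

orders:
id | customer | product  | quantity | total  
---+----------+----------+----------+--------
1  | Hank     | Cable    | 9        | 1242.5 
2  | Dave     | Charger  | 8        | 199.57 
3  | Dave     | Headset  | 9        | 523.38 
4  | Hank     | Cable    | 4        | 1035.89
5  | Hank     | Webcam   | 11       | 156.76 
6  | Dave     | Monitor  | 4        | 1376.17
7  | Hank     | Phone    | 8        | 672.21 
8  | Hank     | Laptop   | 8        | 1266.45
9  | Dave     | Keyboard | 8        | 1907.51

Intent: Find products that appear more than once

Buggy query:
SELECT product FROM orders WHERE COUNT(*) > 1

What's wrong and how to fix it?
Bug: COUNT(*) is an aggregate and cannot be used in WHERE

Fix: GROUP BY product, then filter groups with HAVING COUNT(*) > 1

Corrected query:
SELECT product FROM orders GROUP BY product HAVING COUNT(*) > 1

Result:
product
-------
Cable  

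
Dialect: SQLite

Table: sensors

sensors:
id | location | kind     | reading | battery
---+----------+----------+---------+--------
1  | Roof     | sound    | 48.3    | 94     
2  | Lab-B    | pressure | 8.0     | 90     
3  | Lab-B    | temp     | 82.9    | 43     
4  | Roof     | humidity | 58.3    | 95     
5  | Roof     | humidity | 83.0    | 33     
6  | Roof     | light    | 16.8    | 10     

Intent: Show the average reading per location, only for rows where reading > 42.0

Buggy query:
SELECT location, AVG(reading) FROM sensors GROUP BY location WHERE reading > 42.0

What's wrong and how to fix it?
Bug: Row-level WHERE must come before GROUP BY in the clause order

Fix: Place WHERE between FROM and GROUP BY

Corrected query:
SELECT location, AVG(reading) FROM sensors WHERE reading > 42.0 GROUP BY location

Result:
location | AVG(reading)
---------+-------------
Lab-B    | 82.9        
Roof     | 63.2        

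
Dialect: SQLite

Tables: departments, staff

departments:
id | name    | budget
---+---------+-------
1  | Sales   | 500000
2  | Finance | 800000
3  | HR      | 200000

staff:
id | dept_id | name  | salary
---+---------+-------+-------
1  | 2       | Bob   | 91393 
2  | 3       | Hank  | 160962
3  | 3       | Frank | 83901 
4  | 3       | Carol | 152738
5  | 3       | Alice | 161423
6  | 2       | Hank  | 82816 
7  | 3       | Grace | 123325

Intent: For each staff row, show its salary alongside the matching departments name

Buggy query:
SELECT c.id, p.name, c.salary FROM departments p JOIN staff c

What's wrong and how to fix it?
Bug: Missing join condition: each staff row is matched to all departments rows instead of just its own

Fix: Add ON c.dept_id = p.id to the JOIN

Corrected query:
SELECT c.id, p.name, c.salary FROM departments p JOIN staff c ON c.dept_id = p.id

Result:
id | name    | salary
---+---------+-------
1  | Finance | 91393 
2  | HR      | 160962
3  | HR      | 83901 
4  | HR      | 152738
5  | HR      | 161423
6  | Finance | 82816 
7  | HR      | 123325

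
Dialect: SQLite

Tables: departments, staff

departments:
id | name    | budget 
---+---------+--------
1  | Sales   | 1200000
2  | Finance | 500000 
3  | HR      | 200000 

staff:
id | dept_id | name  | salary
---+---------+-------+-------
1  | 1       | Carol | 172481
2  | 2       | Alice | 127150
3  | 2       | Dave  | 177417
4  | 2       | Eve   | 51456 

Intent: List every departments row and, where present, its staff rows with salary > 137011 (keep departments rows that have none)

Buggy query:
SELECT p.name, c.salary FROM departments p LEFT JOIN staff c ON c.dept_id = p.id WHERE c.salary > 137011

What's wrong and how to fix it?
Bug: Filtering c.salary in WHERE discards the NULL rows produced by LEFT JOIN, turning it into an inner join

Fix: Move the right-table condition into the ON clause so unmatched parents are kept

Corrected query:
SELECT p.name, c.salary FROM departments p LEFT JOIN staff c ON c.dept_id = p.id AND c.salary > 137011

Result:
name    | salary
--------+-------
Sales   | 172481
Finance | 177417
HR      | NULL  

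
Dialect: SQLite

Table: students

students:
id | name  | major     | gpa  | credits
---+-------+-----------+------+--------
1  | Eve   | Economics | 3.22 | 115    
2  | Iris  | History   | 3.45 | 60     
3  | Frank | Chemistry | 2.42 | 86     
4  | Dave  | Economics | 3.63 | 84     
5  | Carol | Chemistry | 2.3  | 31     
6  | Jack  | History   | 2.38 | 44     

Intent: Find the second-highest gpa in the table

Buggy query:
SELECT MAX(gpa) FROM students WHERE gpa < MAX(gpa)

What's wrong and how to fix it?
Bug: The inner MAX is an aggregate inside WHERE, which is not allowed

Fix: Compute the overall MAX in a subquery, then take MAX of rows below it

Corrected query:
SELECT MAX(gpa) FROM students WHERE gpa < (SELECT MAX(gpa) FROM students)

Result:
MAX(gpa)
--------
3.45    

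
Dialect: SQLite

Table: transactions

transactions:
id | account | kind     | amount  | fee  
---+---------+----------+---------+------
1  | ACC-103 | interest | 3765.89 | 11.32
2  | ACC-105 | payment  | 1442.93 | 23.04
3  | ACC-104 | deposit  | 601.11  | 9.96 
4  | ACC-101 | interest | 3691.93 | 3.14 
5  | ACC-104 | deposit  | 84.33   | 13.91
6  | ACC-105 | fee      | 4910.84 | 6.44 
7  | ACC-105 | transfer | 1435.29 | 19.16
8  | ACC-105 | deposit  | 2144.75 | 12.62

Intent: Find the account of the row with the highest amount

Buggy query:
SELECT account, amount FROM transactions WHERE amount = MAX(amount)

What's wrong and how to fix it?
Bug: WHERE is evaluated per row; an aggregate over the whole table isn't defined there

Fix: Wrap MAX in a scalar subquery so WHERE compares against a single value

Corrected query:
SELECT account, amount FROM transactions WHERE amount = (SELECT MAX(amount) FROM transactions)

Result:
account | amount 
--------+--------
ACC-105 | 4910.84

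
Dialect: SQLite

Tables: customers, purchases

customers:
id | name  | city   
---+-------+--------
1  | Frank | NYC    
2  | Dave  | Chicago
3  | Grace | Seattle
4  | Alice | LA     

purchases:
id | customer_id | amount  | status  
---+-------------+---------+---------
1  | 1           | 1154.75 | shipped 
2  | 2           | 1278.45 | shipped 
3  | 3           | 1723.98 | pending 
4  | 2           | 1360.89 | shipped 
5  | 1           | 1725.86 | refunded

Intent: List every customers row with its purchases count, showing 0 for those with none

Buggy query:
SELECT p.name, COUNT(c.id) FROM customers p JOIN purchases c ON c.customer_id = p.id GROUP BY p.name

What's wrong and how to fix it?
Bug: An inner join excludes parents with zero children

Fix: Switch to LEFT JOIN to retain unmatched parent rows

Corrected query:
SELECT p.name, COUNT(c.id) FROM customers p LEFT JOIN purchases c ON c.customer_id = p.id GROUP BY p.name

Result:
name  | COUNT(c.id)
------+------------
Alice | 0          
Dave  | 2          
Frank | 2          
Grace | 1          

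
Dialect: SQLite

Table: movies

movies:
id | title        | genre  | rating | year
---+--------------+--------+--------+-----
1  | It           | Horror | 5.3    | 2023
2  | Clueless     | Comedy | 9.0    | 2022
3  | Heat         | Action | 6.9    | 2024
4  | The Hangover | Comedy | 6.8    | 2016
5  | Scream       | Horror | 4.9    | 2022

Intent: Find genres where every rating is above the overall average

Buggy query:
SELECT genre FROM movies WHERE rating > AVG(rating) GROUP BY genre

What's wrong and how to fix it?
Bug: WHERE evaluates per row before aggregation, so AVG() is unavailable

Fix: Use a subquery for AVG and a HAVING MIN(...) filter so the condition holds for every row in the group

Corrected query:
SELECT genre FROM movies GROUP BY genre HAVING MIN(rating) > (SELECT AVG(rating) FROM movies)

Result:
genre 
------
Action
Comedy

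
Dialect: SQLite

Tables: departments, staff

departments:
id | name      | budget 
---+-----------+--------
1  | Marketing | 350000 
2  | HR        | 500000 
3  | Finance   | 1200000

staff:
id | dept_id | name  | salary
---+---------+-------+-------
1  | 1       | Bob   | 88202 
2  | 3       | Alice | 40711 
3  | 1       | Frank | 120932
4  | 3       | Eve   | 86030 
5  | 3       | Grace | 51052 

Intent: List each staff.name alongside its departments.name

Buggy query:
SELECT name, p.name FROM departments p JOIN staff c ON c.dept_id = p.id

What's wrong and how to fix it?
Bug: Both tables have a 'name' column; the unqualified reference is ambiguous

Fix: Prefix ambiguous columns with the table alias

Corrected query:
SELECT c.name, p.name FROM departments p JOIN staff c ON c.dept_id = p.id

Result:
name  | name     
------+----------
Bob   | Marketing
Alice | Finance  
Frank | Marketing
Eve   | Finance  
Grace | Finance  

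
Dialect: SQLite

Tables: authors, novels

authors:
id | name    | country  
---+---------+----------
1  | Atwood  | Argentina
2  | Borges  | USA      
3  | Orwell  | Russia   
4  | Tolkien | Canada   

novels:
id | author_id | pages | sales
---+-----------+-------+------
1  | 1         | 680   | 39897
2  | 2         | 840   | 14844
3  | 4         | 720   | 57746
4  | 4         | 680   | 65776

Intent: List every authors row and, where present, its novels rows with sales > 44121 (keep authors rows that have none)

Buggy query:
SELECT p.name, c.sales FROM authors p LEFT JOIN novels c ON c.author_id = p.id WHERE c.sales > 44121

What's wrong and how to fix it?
Bug: Filtering c.sales in WHERE discards the NULL rows produced by LEFT JOIN, turning it into an inner join

Fix: Put 'c.sales > 44121' in the JOIN's ON clause instead of WHERE

Corrected query:
SELECT p.name, c.sales FROM authors p LEFT JOIN novels c ON c.author_id = p.id AND c.sales > 44121

Result:
name    | sales
--------+------
Atwood  | NULL 
Borges  | NULL 
Orwell  | NULL 
Tolkien | 57746
Tolkien | 65776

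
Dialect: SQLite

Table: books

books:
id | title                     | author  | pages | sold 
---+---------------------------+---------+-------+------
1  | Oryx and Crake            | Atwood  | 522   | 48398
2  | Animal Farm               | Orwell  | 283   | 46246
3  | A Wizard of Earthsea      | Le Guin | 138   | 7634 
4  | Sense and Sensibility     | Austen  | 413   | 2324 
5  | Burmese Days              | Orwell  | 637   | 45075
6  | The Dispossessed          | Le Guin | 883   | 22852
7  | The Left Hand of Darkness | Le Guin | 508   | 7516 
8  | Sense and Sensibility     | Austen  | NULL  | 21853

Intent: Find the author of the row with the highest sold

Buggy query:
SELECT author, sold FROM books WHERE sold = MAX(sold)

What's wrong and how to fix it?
Bug: MAX(sold) is an aggregate and cannot be used directly in WHERE

Fix: Wrap MAX in a scalar subquery so WHERE compares against a single value

Corrected query:
SELECT author, sold FROM books WHERE sold = (SELECT MAX(sold) FROM books)

Result:
author | sold 
-------+------
Atwood | 48398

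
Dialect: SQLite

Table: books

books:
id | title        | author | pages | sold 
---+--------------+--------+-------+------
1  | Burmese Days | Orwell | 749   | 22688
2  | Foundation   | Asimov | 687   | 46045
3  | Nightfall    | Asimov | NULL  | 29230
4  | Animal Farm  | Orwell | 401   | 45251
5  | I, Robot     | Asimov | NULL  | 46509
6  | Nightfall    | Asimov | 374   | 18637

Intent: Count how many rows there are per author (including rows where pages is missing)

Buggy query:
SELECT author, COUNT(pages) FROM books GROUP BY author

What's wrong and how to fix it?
Bug: COUNT(pages) skips NULLs, so groups with missing pages are undercounted

Fix: Use COUNT(*) to count all rows regardless of NULL

Corrected query:
SELECT author, COUNT(*) FROM books GROUP BY author

Result:
author | COUNT(*)
-------+---------
Asimov | 4       
Orwell | 2       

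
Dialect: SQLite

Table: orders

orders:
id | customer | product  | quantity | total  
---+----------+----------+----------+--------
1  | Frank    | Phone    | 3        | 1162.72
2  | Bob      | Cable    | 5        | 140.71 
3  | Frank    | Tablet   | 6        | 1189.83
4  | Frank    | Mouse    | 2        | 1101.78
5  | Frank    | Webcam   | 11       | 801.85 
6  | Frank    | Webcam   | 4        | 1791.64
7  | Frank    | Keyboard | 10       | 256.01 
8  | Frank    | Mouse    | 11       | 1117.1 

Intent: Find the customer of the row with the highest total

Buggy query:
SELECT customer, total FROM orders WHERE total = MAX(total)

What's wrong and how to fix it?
Bug: WHERE is evaluated per row; an aggregate over the whole table isn't defined there

Fix: Use a subquery: WHERE total = (SELECT MAX(total) FROM orders)

Corrected query:
SELECT customer, total FROM orders WHERE total = (SELECT MAX(total) FROM orders)

Result:
customer | total  
---------+--------
Frank    | 1791.64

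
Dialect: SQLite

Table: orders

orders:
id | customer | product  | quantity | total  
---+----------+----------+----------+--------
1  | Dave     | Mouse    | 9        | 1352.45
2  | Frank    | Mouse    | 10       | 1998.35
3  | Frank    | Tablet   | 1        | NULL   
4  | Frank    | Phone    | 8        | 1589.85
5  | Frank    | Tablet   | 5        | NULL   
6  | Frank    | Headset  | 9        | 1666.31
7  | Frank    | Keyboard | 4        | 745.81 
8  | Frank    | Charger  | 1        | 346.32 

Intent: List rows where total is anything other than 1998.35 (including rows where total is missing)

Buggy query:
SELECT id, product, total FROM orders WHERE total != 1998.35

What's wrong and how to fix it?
Bug: 'total != 1998.35' is unknown when total is NULL, so NULL rows are silently excluded

Fix: Handle NULL separately with IS NULL alongside the inequality

Corrected query:
SELECT id, product, total FROM orders WHERE total != 1998.35 OR total IS NULL

Result:
id | product  | total  
---+----------+--------
1  | Mouse    | 1352.45
3  | Tablet   | NULL   
4  | Phone    | 1589.85
5  | Tablet   | NULL   
6  | Headset  | 1666.31
7  | Keyboard | 745.81 
8  | Charger  | 346.32 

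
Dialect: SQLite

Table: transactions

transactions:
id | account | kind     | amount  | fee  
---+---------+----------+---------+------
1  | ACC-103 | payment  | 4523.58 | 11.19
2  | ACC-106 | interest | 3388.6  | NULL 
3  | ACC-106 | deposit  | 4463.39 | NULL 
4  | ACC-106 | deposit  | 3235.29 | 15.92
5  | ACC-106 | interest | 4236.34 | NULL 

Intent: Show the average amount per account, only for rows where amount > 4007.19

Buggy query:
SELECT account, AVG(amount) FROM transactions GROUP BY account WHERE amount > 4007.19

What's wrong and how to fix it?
Bug: WHERE cannot follow GROUP BY

Fix: Move the WHERE clause before GROUP BY

Corrected query:
SELECT account, AVG(amount) FROM transactions WHERE amount > 4007.19 GROUP BY account

Result:
account | AVG(amount)
--------+------------
ACC-103 | 4523.58    
ACC-106 | 4349.865   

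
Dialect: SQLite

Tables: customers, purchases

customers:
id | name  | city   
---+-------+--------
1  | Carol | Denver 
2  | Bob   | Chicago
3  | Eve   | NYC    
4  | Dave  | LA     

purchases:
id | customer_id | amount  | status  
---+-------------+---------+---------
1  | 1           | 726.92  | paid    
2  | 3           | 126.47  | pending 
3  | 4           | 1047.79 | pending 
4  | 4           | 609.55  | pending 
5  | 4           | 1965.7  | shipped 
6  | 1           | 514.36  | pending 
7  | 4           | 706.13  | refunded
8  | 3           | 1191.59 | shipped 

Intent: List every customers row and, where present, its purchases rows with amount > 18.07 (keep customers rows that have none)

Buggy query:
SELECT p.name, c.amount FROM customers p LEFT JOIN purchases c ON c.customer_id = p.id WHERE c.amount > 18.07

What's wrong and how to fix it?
Bug: A WHERE condition on the right-hand table after LEFT JOIN drops unmatched parents

Fix: Move the right-table condition into the ON clause so unmatched parents are kept

Corrected query:
SELECT p.name, c.amount FROM customers p LEFT JOIN purchases c ON c.customer_id = p.id AND c.amount > 18.07

Result:
name  | amount 
------+--------
Carol | 514.36 
Carol | 726.92 
Bob   | NULL   
Eve   | 126.47 
Eve   | 1191.59
Dave  | 609.55 
Dave  | 706.13 
Dave  | 1047.79
Dave  | 1965.7 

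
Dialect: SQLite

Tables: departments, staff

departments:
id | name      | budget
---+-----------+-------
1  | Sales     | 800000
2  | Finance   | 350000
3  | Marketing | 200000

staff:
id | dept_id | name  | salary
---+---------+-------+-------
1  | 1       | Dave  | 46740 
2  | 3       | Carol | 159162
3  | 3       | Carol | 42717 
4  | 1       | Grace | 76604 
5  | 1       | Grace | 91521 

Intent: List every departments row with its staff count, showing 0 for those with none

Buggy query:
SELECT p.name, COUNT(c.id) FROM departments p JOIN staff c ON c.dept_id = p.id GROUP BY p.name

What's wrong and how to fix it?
Bug: INNER JOIN drops departments rows that have no matching staff rows

Fix: Use LEFT JOIN so parents without children still appear (COUNT(c.id) gives 0)

Corrected query:
SELECT p.name, COUNT(c.id) FROM departments p LEFT JOIN staff c ON c.dept_id = p.id GROUP BY p.name

Result:
name      | COUNT(c.id)
----------+------------
Finance   | 0          
Marketing | 2          
Sales     | 3          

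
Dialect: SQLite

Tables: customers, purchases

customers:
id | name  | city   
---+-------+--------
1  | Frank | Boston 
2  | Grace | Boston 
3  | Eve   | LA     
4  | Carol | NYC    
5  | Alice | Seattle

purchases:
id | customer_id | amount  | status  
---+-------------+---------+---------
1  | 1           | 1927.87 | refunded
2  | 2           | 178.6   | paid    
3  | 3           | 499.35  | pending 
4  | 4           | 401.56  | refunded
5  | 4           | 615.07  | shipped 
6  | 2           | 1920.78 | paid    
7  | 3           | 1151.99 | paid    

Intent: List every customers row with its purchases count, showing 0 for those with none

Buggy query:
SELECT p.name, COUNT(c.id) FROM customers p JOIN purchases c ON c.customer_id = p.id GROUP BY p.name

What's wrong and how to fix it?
Bug: An inner join excludes parents with zero children

Fix: Use LEFT JOIN so parents without children still appear (COUNT(c.id) gives 0)

Corrected query:
SELECT p.name, COUNT(c.id) FROM customers p LEFT JOIN purchases c ON c.customer_id = p.id GROUP BY p.name

Result:
name  | COUNT(c.id)
------+------------
Alice | 0          
Carol | 2          
Eve   | 2          
Frank | 1          
Grace | 2          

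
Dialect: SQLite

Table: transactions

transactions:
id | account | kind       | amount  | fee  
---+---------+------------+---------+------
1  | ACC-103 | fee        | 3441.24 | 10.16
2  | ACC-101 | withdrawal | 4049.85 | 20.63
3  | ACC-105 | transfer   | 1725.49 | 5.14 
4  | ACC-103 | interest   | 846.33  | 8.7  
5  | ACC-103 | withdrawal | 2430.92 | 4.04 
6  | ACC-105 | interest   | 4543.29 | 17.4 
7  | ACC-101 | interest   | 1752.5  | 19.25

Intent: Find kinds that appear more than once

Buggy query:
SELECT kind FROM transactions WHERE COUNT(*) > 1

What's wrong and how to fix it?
Bug: WHERE can't reference COUNT(*); aggregates are computed after WHERE

Fix: GROUP BY kind, then filter groups with HAVING COUNT(*) > 1

Corrected query:
SELECT kind FROM transactions GROUP BY kind HAVING COUNT(*) > 1

Result:
kind      
----------
interest  
withdrawal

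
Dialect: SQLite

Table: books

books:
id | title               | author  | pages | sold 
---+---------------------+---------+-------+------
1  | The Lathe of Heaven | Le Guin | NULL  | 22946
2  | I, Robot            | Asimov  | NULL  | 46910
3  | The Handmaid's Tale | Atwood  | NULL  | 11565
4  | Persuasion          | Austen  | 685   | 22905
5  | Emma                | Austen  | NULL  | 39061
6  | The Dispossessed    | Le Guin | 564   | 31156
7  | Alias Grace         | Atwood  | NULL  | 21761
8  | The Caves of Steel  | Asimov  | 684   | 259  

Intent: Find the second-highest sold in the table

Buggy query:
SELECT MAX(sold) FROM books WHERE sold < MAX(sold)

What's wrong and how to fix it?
Bug: The inner MAX is an aggregate inside WHERE, which is not allowed

Fix: Put the inner MAX in a scalar subquery

Corrected query:
SELECT MAX(sold) FROM books WHERE sold < (SELECT MAX(sold) FROM books)

Result:
MAX(sold)
---------
39061    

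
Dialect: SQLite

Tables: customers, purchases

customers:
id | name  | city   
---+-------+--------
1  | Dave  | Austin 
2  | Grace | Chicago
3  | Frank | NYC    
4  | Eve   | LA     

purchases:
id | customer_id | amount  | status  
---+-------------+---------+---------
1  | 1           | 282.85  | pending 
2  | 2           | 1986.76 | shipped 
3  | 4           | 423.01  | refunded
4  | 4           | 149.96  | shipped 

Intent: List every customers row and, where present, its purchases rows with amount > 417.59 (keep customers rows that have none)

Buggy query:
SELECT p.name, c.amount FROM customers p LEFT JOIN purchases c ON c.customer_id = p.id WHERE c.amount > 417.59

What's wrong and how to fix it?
Bug: Filtering c.amount in WHERE discards the NULL rows produced by LEFT JOIN, turning it into an inner join

Fix: Move the right-table condition into the ON clause so unmatched parents are kept

Corrected query:
SELECT p.name, c.amount FROM customers p LEFT JOIN purchases c ON c.customer_id = p.id AND c.amount > 417.59

Result:
name  | amount 
------+--------
Dave  | NULL   
Grace | 1986.76
Frank | NULL   
Eve   | 423.01 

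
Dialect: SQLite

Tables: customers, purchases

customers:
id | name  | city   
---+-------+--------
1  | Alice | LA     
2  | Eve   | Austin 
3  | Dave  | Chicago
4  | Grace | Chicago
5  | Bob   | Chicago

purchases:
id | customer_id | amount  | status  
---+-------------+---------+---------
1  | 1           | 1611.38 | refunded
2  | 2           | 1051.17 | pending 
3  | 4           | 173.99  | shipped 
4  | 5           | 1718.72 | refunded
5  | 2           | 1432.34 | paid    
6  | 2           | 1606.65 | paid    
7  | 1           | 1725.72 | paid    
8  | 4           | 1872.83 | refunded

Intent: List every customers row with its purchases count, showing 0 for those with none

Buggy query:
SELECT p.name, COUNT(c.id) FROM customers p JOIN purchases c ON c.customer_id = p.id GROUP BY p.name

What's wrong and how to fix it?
Bug: An inner join excludes parents with zero children

Fix: Switch to LEFT JOIN to retain unmatched parent rows

Corrected query:
SELECT p.name, COUNT(c.id) FROM customers p LEFT JOIN purchases c ON c.customer_id = p.id GROUP BY p.name

Result:
name  | COUNT(c.id)
------+------------
Alice | 2          
Bob   | 1          
Dave  | 0          
Eve   | 3          
Grace | 2          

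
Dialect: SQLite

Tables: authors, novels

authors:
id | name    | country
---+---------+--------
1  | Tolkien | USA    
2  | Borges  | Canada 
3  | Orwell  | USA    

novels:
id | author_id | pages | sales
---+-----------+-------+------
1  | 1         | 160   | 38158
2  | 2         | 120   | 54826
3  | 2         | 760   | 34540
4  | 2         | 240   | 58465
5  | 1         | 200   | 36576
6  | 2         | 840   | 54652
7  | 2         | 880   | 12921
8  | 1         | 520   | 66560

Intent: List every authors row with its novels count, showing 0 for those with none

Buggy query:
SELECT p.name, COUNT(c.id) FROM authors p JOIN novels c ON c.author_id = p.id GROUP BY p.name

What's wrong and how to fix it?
Bug: An inner join excludes parents with zero children

Fix: Switch to LEFT JOIN to retain unmatched parent rows

Corrected query:
SELECT p.name, COUNT(c.id) FROM authors p LEFT JOIN novels c ON c.author_id = p.id GROUP BY p.name

Result:
name    | COUNT(c.id)
--------+------------
Borges  | 5          
Orwell  | 0          
Tolkien | 3          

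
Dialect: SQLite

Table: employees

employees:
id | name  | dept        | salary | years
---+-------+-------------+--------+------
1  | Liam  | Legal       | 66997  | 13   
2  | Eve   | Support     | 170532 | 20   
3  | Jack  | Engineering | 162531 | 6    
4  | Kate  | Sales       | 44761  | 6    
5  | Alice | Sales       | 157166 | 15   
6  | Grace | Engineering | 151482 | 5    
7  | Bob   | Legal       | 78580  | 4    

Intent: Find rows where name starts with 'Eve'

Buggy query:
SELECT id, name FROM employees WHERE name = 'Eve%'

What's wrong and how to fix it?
Bug: '=' compares the literal string including the % character; pattern matching needs LIKE

Fix: Replace '=' with LIKE so 'Eve%' is treated as a pattern

Corrected query:
SELECT id, name FROM employees WHERE name LIKE 'Eve%'

Result:
id | name
---+-----
2  | Eve 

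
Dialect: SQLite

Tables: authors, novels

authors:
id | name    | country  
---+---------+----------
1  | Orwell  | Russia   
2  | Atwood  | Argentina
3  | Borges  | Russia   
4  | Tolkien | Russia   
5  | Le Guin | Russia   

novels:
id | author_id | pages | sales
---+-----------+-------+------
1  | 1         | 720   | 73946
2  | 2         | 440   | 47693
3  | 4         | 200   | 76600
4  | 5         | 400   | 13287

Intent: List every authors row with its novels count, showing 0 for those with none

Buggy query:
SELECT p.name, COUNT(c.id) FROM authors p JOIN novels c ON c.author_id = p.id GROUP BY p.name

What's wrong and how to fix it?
Bug: An inner join excludes parents with zero children

Fix: Switch to LEFT JOIN to retain unmatched parent rows

Corrected query:
SELECT p.name, COUNT(c.id) FROM authors p LEFT JOIN novels c ON c.author_id = p.id GROUP BY p.name

Result:
name    | COUNT(c.id)
--------+------------
Atwood  | 1          
Borges  | 0          
Le Guin | 1          
Orwell  | 1          
Tolkien | 1          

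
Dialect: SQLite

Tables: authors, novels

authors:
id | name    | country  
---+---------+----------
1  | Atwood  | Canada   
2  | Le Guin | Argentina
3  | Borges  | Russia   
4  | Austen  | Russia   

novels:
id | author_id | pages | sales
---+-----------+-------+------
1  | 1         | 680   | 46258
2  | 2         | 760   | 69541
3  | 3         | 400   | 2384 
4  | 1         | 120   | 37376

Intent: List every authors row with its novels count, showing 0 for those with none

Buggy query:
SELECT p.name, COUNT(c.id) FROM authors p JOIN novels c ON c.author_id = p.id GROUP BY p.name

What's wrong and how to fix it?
Bug: An inner join excludes parents with zero children

Fix: Use LEFT JOIN so parents without children still appear (COUNT(c.id) gives 0)

Corrected query:
SELECT p.name, COUNT(c.id) FROM authors p LEFT JOIN novels c ON c.author_id = p.id GROUP BY p.name

Result:
name    | COUNT(c.id)
--------+------------
Atwood  | 2          
Austen  | 0          
Borges  | 1          
Le Guin | 1          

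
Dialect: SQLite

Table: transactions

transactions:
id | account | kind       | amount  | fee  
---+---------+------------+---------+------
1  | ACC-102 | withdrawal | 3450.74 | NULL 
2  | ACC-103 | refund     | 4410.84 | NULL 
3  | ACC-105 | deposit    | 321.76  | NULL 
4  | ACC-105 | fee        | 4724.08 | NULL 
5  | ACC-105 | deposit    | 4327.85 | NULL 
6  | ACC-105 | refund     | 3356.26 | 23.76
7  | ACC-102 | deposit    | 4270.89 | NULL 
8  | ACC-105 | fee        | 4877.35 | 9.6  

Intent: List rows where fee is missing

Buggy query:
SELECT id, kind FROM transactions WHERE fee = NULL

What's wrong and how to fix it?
Bug: Comparing to NULL with '=' never matches; NULL = NULL is unknown, not true

Fix: Use IS NULL to test for NULL

Corrected query:
SELECT id, kind FROM transactions WHERE fee IS NULL

Result:
id | kind      
---+-----------
1  | withdrawal
2  | refund    
3  | deposit   
4  | fee       
5  | deposit   
7  | deposit   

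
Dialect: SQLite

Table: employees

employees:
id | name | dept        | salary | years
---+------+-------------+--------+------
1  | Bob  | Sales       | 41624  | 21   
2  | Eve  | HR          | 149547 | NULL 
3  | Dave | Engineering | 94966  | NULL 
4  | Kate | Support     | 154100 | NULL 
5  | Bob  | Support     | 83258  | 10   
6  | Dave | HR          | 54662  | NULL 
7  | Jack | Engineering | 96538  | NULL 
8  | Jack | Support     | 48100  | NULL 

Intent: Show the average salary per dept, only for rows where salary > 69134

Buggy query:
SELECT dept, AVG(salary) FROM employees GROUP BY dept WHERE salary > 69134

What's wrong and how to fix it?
Bug: Row-level WHERE must come before GROUP BY in the clause order

Fix: Place WHERE between FROM and GROUP BY

Corrected query:
SELECT dept, AVG(salary) FROM employees WHERE salary > 69134 GROUP BY dept

Result:
dept        | AVG(salary)
------------+------------
Engineering | 95752      
HR          | 149547     
Support     | 118679     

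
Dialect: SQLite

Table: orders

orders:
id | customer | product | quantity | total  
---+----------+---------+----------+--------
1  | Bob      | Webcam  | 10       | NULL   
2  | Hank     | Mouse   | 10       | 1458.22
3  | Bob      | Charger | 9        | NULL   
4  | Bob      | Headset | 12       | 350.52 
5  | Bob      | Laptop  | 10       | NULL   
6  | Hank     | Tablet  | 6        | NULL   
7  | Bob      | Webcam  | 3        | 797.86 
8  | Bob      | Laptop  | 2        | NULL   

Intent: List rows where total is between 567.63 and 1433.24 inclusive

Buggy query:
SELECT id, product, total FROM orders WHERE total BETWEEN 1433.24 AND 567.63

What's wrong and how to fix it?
Bug: BETWEEN expects the lower bound first; with 1433.24 AND 567.63 the range is empty

Fix: Swap the bounds so the smaller value comes first

Corrected query:
SELECT id, product, total FROM orders WHERE total BETWEEN 567.63 AND 1433.24

Result:
id | product | total 
---+---------+-------
7  | Webcam  | 797.86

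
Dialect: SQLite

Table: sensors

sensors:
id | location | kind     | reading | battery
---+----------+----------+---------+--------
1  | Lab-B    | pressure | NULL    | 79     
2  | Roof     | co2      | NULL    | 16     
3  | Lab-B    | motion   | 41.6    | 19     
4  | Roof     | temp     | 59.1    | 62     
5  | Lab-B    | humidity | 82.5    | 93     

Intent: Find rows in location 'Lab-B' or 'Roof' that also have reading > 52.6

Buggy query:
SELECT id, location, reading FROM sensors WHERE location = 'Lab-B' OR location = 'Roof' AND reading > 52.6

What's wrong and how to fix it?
Bug: AND binds tighter than OR, so this parses as location = 'Lab-B' OR (location = 'Roof' AND reading > 52.6)

Fix: Group the OR with parentheses (or use IN), then AND the threshold

Corrected query:
SELECT id, location, reading FROM sensors WHERE (location = 'Lab-B' OR location = 'Roof') AND reading > 52.6

Result:
id | location | reading
---+----------+--------
4  | Roof     | 59.1   
5  | Lab-B    | 82.5   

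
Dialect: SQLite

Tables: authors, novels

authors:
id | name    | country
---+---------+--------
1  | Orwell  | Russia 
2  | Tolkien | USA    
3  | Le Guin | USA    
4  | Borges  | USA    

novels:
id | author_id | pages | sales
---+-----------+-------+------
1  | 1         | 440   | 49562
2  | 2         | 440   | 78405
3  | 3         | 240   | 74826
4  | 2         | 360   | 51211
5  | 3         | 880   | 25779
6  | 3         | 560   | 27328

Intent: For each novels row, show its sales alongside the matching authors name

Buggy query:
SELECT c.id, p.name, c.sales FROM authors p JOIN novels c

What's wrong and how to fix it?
Bug: JOIN with no ON clause produces a cartesian product; every novels row pairs with every authors row

Fix: Specify the join condition linking the foreign key to the parent id

Corrected query:
SELECT c.id, p.name, c.sales FROM authors p JOIN novels c ON c.author_id = p.id

Result:
id | name    | sales
---+---------+------
1  | Orwell  | 49562
2  | Tolkien | 78405
3  | Le Guin | 74826
4  | Tolkien | 51211
5  | Le Guin | 25779
6  | Le Guin | 27328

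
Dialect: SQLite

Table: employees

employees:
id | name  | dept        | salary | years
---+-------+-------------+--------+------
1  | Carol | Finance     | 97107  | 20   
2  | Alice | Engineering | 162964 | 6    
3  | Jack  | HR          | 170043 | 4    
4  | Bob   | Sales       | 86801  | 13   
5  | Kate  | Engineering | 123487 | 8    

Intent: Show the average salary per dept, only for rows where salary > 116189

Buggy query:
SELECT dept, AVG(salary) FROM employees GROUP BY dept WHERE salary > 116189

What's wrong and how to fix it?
Bug: Row-level WHERE must come before GROUP BY in the clause order

Fix: Move the WHERE clause before GROUP BY

Corrected query:
SELECT dept, AVG(salary) FROM employees WHERE salary > 116189 GROUP BY dept

Result:
dept        | AVG(salary)
------------+------------
Engineering | 143225.5   
HR          | 170043     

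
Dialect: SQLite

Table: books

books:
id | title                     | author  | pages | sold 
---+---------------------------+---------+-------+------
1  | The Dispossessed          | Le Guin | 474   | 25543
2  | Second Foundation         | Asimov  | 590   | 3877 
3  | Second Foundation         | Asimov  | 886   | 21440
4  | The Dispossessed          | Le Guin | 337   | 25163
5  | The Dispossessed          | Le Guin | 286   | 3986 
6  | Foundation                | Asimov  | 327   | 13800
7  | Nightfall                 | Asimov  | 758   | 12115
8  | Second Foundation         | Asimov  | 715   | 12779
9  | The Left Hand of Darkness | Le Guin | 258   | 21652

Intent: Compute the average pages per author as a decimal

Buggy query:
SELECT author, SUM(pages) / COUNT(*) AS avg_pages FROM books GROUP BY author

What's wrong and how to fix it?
Bug: Both operands are integers, so '/' performs integer division and truncates

Fix: Multiply by 1.0 (or CAST to REAL) to force floating-point division

Corrected query:
SELECT author, SUM(pages) * 1.0 / COUNT(*) AS avg_pages FROM books GROUP BY author

Result:
author  | avg_pages
--------+----------
Asimov  | 655.2    
Le Guin | 338.75   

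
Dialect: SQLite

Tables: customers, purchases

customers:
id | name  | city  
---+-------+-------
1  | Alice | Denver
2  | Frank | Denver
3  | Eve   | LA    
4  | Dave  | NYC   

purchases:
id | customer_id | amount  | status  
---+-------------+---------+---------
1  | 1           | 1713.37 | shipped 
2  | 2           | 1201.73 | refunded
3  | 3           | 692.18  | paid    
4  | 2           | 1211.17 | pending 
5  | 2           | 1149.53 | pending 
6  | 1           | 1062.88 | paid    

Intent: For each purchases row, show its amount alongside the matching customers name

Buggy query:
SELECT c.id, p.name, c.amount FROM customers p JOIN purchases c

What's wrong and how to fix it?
Bug: JOIN with no ON clause produces a cartesian product; every purchases row pairs with every customers row

Fix: Add ON c.customer_id = p.id to the JOIN

Corrected query:
SELECT c.id, p.name, c.amount FROM customers p JOIN purchases c ON c.customer_id = p.id

Result:
id | name  | amount 
---+-------+--------
1  | Alice | 1713.37
2  | Frank | 1201.73
3  | Eve   | 692.18 
4  | Frank | 1211.17
5  | Frank | 1149.53
6  | Alice | 1062.88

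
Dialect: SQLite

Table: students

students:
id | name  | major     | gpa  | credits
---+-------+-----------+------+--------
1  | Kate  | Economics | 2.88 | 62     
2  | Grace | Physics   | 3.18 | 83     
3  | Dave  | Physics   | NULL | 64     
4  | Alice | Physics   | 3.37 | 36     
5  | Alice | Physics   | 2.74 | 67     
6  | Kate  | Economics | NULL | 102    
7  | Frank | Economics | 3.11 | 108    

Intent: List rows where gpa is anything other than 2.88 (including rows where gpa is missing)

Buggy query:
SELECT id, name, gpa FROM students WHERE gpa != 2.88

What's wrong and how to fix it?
Bug: 'gpa != 2.88' is unknown when gpa is NULL, so NULL rows are silently excluded

Fix: Add an explicit OR gpa IS NULL to include the missing-value rows

Corrected query:
SELECT id, name, gpa FROM students WHERE gpa != 2.88 OR gpa IS NULL

Result:
id | name  | gpa 
---+-------+-----
2  | Grace | 3.18
3  | Dave  | NULL
4  | Alice | 3.37
5  | Alice | 2.74
6  | Kate  | NULL
7  | Frank | 3.11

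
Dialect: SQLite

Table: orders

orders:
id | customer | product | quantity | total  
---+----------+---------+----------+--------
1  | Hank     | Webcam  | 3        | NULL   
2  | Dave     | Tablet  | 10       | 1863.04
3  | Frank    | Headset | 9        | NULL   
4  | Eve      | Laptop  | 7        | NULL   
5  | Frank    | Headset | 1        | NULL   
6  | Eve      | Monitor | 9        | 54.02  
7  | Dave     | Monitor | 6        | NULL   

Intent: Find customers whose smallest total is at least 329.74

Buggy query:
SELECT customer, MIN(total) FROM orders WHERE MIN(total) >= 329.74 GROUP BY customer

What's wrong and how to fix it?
Bug: MIN() in WHERE is a misuse of aggregate

Fix: Replace WHERE with HAVING after the GROUP BY

Corrected query:
SELECT customer, MIN(total) FROM orders GROUP BY customer HAVING MIN(total) >= 329.74

Result:
customer | MIN(total)
---------+-----------
Dave     | 1863.04   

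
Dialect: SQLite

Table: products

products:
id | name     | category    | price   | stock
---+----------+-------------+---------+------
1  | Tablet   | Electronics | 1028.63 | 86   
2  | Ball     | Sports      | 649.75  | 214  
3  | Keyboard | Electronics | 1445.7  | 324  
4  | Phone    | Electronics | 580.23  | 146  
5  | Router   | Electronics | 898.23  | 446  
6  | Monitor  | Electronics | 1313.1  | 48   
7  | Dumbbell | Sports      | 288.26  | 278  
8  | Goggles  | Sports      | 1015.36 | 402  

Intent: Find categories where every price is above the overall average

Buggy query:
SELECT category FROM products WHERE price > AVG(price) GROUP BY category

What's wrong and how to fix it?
Bug: AVG() is an aggregate; it can't sit directly in WHERE

Fix: Compute the overall average in a scalar subquery and compare each group's MIN against it in HAVING

Corrected query:
SELECT category FROM products GROUP BY category HAVING MIN(price) > (SELECT AVG(price) FROM products)

Result:
(no rows)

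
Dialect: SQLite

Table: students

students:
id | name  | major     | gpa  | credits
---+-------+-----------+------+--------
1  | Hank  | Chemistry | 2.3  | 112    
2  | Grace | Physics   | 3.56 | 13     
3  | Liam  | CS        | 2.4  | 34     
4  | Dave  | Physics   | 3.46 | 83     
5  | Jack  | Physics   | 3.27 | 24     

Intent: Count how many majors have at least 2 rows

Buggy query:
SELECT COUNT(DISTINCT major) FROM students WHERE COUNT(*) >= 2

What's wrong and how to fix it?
Bug: COUNT(*) cannot appear in WHERE; the per-group count doesn't exist yet

Fix: Group first with HAVING COUNT(*) >= 2, then COUNT the resulting groups

Corrected query:
SELECT COUNT(*) FROM (SELECT major FROM students GROUP BY major HAVING COUNT(*) >= 2)

Result:
COUNT(*)
--------
1       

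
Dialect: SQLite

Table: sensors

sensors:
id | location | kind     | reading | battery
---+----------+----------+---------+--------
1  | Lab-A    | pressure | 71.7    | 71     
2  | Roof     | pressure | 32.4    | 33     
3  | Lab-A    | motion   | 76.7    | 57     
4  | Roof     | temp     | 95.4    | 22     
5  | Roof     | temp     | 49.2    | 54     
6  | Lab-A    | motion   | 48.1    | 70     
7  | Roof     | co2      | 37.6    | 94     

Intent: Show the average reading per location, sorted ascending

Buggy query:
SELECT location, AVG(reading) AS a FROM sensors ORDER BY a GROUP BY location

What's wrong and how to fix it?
Bug: GROUP BY must precede ORDER BY

Fix: Reorder: SELECT … FROM … GROUP BY … ORDER BY …

Corrected query:
SELECT location, AVG(reading) AS a FROM sensors GROUP BY location ORDER BY a

Result:
location | a    
---------+------
Roof     | 53.65
Lab-A    | 65.5 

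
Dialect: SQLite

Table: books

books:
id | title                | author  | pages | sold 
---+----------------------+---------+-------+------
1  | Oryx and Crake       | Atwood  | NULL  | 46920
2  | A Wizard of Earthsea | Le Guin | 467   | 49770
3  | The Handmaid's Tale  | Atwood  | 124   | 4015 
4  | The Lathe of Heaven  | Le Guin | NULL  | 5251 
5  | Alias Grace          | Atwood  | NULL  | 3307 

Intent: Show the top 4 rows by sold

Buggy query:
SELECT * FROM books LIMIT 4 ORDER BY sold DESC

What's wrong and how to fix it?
Bug: ORDER BY cannot follow LIMIT; LIMIT is the final clause

Fix: Sort with ORDER BY, then apply LIMIT

Corrected query:
SELECT * FROM books ORDER BY sold DESC LIMIT 4

Result:
id | title                | author  | pages | sold 
---+----------------------+---------+-------+------
2  | A Wizard of Earthsea | Le Guin | 467   | 49770
1  | Oryx and Crake       | Atwood  | NULL  | 46920
4  | The Lathe of Heaven  | Le Guin | NULL  | 5251 
3  | The Handmaid's Tale  | Atwood  | 124   | 4015 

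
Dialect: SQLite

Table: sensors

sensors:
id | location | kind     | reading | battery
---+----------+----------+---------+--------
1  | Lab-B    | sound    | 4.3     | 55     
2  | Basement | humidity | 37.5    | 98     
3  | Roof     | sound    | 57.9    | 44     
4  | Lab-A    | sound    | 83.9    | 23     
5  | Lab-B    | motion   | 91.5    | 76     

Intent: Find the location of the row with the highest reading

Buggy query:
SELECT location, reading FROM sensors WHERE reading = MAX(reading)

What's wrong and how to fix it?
Bug: MAX(reading) is an aggregate and cannot be used directly in WHERE

Fix: Use a subquery: WHERE reading = (SELECT MAX(reading) FROM sensors)

Corrected query:
SELECT location, reading FROM sensors WHERE reading = (SELECT MAX(reading) FROM sensors)

Result:
location | reading
---------+--------
Lab-B    | 91.5   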